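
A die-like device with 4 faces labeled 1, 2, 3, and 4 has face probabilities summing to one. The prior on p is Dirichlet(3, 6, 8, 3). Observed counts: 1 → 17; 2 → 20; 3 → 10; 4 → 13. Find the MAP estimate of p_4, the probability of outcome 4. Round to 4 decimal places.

MAP estimate: 0.1974

The posterior is Dirichlet(αᵢ + nᵢ) = Dirichlet(20, 26, 18, 16).
For a Dirichlet(a₁,…,a_K) with all aᵢ > 1, the mode has j-th component (aⱼ − 1)/(Σaᵢ − K).
Here Σaᵢ = 80 and K = 4, so p_4 = (16 − 1)/(80 − 4) = 15/76 ≈ 0.1974.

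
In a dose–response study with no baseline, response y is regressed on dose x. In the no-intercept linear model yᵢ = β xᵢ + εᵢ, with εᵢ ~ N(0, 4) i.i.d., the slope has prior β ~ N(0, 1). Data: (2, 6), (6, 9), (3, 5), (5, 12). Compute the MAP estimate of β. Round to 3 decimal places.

β̂_MAP = 1.808

log p(β | y) = −Σ(yᵢ − βxᵢ)²/(2·4) − β²/(2·1) + const.
Setting the derivative to zero: Σxᵢ(yᵢ − βxᵢ)/4 − β/1 = 0, so β = Σxᵢyᵢ / (Σxᵢ² + σ²/τ²).
Σxᵢyᵢ = 2·6 + 6·9 + 3·5 + 5·12 = 141; Σxᵢ² = 74; σ²/τ² = 4.
β̂_MAP = 141 / (74 + 4) = 141/78 ≈ 1.808.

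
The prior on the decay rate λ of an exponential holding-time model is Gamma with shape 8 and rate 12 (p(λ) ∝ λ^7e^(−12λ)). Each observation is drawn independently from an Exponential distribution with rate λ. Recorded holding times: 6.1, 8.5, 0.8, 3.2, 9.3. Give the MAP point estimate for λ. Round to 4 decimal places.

The Exponential(rate=λ) likelihood is ∝ λ^n e^(−λΣtᵢ). Here n = 5 and Σtᵢ = 6.1 + 8.5 + 0.8 + 3.2 + 9.3 = 27.9.
Posterior ∝ λ^7e^(−12λ) · λ^5e^(−27.9λ) = λ^12e^(−39.9λ), i.e. Gamma(13, 39.9).
Mode = (a−1)/b = 12/39.9 ≈ 0.3008.

λ̂_MAP = 0.3008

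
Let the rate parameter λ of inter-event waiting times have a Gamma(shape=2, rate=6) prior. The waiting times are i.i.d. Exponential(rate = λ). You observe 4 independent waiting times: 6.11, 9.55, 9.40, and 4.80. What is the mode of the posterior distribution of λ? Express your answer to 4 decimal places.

The Exponential(rate=λ) likelihood is ∝ λ^n e^(−λΣtᵢ). Here n = 4 and Σtᵢ = 6.11 + 9.55 + 9.40 + 4.80 = 29.86.
Posterior ∝ λe^(−6λ) · λ^4e^(−29.86λ) = λ^5e^(−35.86λ), i.e. Gamma(6, 35.86).
Mode = (a−1)/b = 5/35.86 ≈ 0.1394.

λ̂_MAP = 0.1394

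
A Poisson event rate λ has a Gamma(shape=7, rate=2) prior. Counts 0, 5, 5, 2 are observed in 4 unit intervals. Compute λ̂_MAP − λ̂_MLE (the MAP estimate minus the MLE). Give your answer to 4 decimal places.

Σxᵢ = 12. Posterior is Gamma(19, 6); MAP = (19−1)/6 = 18/6 ≈ 3.00000.
MLE = x̄ = 12/4 ≈ 3.00000.
Difference = 18/6 − 12/4 = 0 ≈ 0.0000.

MAP − MLE = 0.0000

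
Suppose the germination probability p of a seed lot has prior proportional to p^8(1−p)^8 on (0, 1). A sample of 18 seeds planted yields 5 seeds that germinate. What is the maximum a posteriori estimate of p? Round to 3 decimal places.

The prior density ∝ p^8(1−p)^8 is the kernel of Beta(9, 9).
Data: 5 successes in 18 trials. The binomial likelihood contributes p^5(1−p)^13, so the posterior is Beta(9+5, 9+13) = Beta(14, 22).
For Beta(a, b) with a, b > 1 the mode is (a−1)/(a+b−2) = 13/34 ≈ 0.382.

p̂_MAP = 0.382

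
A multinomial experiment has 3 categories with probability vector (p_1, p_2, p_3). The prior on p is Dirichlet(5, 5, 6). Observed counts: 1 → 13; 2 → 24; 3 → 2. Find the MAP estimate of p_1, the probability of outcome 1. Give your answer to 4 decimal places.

MAP estimate: 0.3269

The posterior is Dirichlet(αᵢ + nᵢ) = Dirichlet(18, 29, 8).
For a Dirichlet(a₁,…,a_K) with all aᵢ > 1, the mode has j-th component (aⱼ − 1)/(Σaᵢ − K).
Here Σaᵢ = 55 and K = 3, so p_1 = (18 − 1)/(55 − 3) = 17/52 ≈ 0.3269.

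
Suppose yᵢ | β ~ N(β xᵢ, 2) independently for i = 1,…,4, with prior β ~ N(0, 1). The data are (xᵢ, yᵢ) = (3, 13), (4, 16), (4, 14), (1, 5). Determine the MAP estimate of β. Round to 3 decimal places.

β̂_MAP = 3.727

log p(β | y) = −Σ(yᵢ − βxᵢ)²/(2·2) − β²/(2·1) + const.
Setting the derivative to zero: Σxᵢ(yᵢ − βxᵢ)/2 − β/1 = 0, so β = Σxᵢyᵢ / (Σxᵢ² + σ²/τ²).
Σxᵢyᵢ = 3·13 + 4·16 + 4·14 + 1·5 = 164; Σxᵢ² = 42; σ²/τ² = 2.
β̂_MAP = 164 / (42 + 2) = 164/44 ≈ 3.727.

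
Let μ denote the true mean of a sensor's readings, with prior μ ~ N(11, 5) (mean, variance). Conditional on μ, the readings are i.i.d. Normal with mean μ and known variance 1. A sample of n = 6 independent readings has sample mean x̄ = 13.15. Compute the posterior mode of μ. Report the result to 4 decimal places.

n = 6, x̄ = 13.15.
For a Normal prior and Normal likelihood with known variance, the posterior is Normal; its mode equals its mean, the precision-weighted average.
Prior precision 1/σ₀² = 1/5 = 0.2; data precision n/σ² = 6/1 = 6.
μ̂ = (0.2·11 + 6·13.15) / (0.2 + 6) = 81.1/6.2 = 811/62 ≈ 13.0806.

μ̂_MAP = 13.0806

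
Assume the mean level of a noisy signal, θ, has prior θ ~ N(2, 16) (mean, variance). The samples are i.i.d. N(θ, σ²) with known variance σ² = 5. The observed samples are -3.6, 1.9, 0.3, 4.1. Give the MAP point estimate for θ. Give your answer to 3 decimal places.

n = 4; x̄ = ((-3.6) + 1.9 + 0.3 + 4.1)/4 = 2.7/4 = 0.675.
For a Normal prior and Normal likelihood with known variance, the posterior is Normal; its mode equals its mean, the precision-weighted average.
Prior precision 1/σ₀² = 1/16 = 0.0625; data precision n/σ² = 4/5 = 0.8.
θ̂ = (0.0625·2 + 0.8·0.675) / (0.0625 + 0.8) = 0.665/0.8625 = 266/345 ≈ 0.771.

θ̂_MAP = 0.771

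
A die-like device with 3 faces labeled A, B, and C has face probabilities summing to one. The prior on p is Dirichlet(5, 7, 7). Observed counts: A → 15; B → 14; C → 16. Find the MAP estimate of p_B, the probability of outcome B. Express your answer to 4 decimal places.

MAP estimate of p_B = 0.3279

The posterior is Dirichlet(αᵢ + nᵢ) = Dirichlet(20, 21, 23).
For a Dirichlet(a₁,…,a_K) with all aᵢ > 1, the mode has j-th component (aⱼ − 1)/(Σaᵢ − K).
Here Σaᵢ = 64 and K = 3, so p_B = (21 − 1)/(64 − 3) = 20/61 ≈ 0.3279.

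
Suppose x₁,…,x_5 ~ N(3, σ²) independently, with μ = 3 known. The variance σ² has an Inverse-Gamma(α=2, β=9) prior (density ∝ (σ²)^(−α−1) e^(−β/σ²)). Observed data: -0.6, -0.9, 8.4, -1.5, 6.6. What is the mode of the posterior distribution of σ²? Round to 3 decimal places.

σ̂²_MAP = 9.867

Sum of squared deviations about the known mean: SS = (-0.6−3)² + (-0.9−3)² + (8.4−3)² + (-1.5−3)² + (6.6−3)² = 90.54.
The Normal likelihood contributes (σ²)^(−n/2) exp(−SS/(2σ²)), so the posterior is Inverse-Gamma(α + n/2, β + SS/2) = Inverse-Gamma(4.5, 54.27).
The mode of Inverse-Gamma(a, b) is b/(a+1) = 54.27/5.5 ≈ 9.867.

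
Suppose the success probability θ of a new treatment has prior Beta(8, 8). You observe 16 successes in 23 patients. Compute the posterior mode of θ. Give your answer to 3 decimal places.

θ̂_MAP = 0.622

Prior: Beta(8, 8).
Data: 16 successes in 23 trials. The binomial likelihood contributes θ^16(1−θ)^7, so the posterior is Beta(8+16, 8+7) = Beta(24, 15).
For Beta(a, b) with a, b > 1 the mode is (a−1)/(a+b−2) = 23/37 ≈ 0.622.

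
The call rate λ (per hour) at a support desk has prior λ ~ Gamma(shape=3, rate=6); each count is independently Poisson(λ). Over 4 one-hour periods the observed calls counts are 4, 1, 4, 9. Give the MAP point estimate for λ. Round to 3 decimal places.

Σxᵢ = 4+1+4+9 = 18, with n = 4.
Posterior ∝ λ^2e^(−6λ) · λ^18e^(−4λ) = λ^20e^(−10λ), i.e. Gamma(shape=21, rate=10).
The mode of a Gamma(a, b) with a ≥ 1 (shape–rate) is (a−1)/b = 20/10 ≈ 2.000.

λ̂_MAP = 2.000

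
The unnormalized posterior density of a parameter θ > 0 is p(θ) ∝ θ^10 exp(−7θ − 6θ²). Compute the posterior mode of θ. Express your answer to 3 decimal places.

ℓ'(θ) = 10/θ − 7 − 12θ. Setting this to zero and multiplying by θ: 12θ² + 7θ − 10 = 0.
θ = (−7 + √(7² + 4·12·10)) / (2·12) = (−7 + √529) / 24 = (−7 + 23)/24 = 2/3.
ℓ''(θ) = −10/θ² − 12 < 0, confirming a maximum.

θ̂_MAP = 0.667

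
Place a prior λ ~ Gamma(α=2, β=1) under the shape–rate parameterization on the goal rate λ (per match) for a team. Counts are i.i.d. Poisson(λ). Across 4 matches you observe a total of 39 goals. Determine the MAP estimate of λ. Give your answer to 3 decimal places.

λ̂_MAP = 8.000

Σxᵢ = 39, n = 4.
Posterior ∝ λe^(−1λ) · λ^39e^(−4λ) = λ^40e^(−5λ), i.e. Gamma(shape=41, rate=5).
The mode of a Gamma(a, b) with a ≥ 1 (shape–rate) is (a−1)/b = 40/5 ≈ 8.000.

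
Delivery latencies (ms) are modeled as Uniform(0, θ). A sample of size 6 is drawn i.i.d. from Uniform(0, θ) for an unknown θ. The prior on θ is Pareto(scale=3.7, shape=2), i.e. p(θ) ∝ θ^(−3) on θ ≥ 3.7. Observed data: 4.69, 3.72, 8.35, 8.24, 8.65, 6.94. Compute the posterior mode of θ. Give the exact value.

The Uniform(0, θ) likelihood is θ^(−n) for θ ≥ max(xᵢ), zero otherwise. Here max(xᵢ) = 8.65.
Posterior ∝ θ^(−3) · θ^(−6) = θ^(−9) on θ ≥ max(3.7, 8.65) = 8.65.
This density is strictly decreasing in θ, so the posterior mode lies at the lower boundary of the support.

θ̂_MAP = 8.65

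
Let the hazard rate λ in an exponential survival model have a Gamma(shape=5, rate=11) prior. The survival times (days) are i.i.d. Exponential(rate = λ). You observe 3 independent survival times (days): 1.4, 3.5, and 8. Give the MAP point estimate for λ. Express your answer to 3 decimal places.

The Exponential(rate=λ) likelihood is ∝ λ^n e^(−λΣtᵢ). Here n = 3 and Σtᵢ = 1.4 + 3.5 + 8 = 12.9.
Posterior ∝ λ^4e^(−11λ) · λ^3e^(−12.9λ) = λ^7e^(−23.9λ), i.e. Gamma(8, 23.9).
Mode = (a−1)/b = 7/23.9 ≈ 0.293.

λ̂_MAP = 0.293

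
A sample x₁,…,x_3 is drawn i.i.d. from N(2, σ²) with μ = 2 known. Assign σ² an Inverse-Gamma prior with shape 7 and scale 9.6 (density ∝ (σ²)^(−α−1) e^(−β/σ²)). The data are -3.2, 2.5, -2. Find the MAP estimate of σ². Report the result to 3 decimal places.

σ̂²_MAP = 3.289

Sum of squared deviations about the known mean: SS = (-3.2−2)² + (2.5−2)² + (-2−2)² = 43.29.
The Normal likelihood contributes (σ²)^(−n/2) exp(−SS/(2σ²)), so the posterior is Inverse-Gamma(α + n/2, β + SS/2) = Inverse-Gamma(8.5, 31.245).
The mode of Inverse-Gamma(a, b) is b/(a+1) = 31.245/9.5 ≈ 3.289.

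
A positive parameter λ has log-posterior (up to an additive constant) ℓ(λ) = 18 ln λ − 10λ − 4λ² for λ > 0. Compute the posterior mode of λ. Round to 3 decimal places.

λ̂_MAP = 1.000

ℓ'(λ) = 18/λ − 10 − 8λ. Setting this to zero and multiplying by λ: 8λ² + 10λ − 18 = 0.
λ = (−10 + √(10² + 4·8·18)) / (2·8) = (−10 + √676) / 16 = (−10 + 26)/16 = 1.
ℓ''(λ) = −18/λ² − 8 < 0, confirming a maximum.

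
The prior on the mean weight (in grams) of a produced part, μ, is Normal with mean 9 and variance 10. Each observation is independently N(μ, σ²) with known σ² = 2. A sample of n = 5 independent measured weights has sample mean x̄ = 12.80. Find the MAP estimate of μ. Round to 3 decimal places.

n = 5, x̄ = 12.80.
For a Normal prior and Normal likelihood with known variance, the posterior is Normal; its mode equals its mean, the precision-weighted average.
Prior precision 1/σ₀² = 1/10 = 0.1; data precision n/σ² = 5/2 = 2.5.
μ̂ = (0.1·9 + 2.5·12.8) / (0.1 + 2.5) = 32.9/2.6 = 329/26 ≈ 12.654.

μ̂_MAP = 12.654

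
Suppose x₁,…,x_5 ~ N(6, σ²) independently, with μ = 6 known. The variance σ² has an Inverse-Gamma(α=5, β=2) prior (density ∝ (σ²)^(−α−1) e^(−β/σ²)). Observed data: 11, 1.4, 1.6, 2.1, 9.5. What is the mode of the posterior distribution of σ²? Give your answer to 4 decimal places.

Sum of squared deviations about the known mean: SS = (11−6)² + (1.4−6)² + (1.6−6)² + (2.1−6)² + (9.5−6)² = 92.98.
The Normal likelihood contributes (σ²)^(−n/2) exp(−SS/(2σ²)), so the posterior is Inverse-Gamma(α + n/2, β + SS/2) = Inverse-Gamma(7.5, 48.49).
The mode of Inverse-Gamma(a, b) is b/(a+1) = 48.49/8.5 ≈ 5.7047.

σ̂²_MAP = 5.7047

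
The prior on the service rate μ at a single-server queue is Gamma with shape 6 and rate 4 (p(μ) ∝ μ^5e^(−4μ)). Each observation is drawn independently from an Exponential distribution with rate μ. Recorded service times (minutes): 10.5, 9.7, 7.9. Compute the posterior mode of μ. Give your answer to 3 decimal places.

The Exponential(rate=μ) likelihood is ∝ μ^n e^(−μΣtᵢ). Here n = 3 and Σtᵢ = 10.5 + 9.7 + 7.9 = 28.1.
Posterior ∝ μ^5e^(−4μ) · μ^3e^(−28.1μ) = μ^8e^(−32.1μ), i.e. Gamma(9, 32.1).
Mode = (a−1)/b = 8/32.1 ≈ 0.249.

μ̂_MAP = 0.249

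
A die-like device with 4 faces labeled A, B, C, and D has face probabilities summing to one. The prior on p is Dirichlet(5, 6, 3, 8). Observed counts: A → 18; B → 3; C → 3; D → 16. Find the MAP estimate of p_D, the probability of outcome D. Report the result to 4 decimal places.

MAP estimate of p_D = 0.3966

The posterior is Dirichlet(αᵢ + nᵢ) = Dirichlet(23, 9, 6, 24).
For a Dirichlet(a₁,…,a_K) with all aᵢ > 1, the mode has j-th component (aⱼ − 1)/(Σaᵢ − K).
Here Σaᵢ = 62 and K = 4, so p_D = (24 − 1)/(62 − 4) = 23/58 ≈ 0.3966.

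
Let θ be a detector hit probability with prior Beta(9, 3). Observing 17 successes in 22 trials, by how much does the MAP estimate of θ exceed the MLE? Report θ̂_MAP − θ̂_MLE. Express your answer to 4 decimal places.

Posterior is Beta(26, 8); MAP = (26−1)/(34−2) = 25/32 ≈ 0.78125.
MLE ignores the prior: θ̂_MLE = k/n = 17/22 ≈ 0.77273.
Difference = 25/32 − 17/22 = 3/352 ≈ 0.0085.

MAP − MLE = 0.0085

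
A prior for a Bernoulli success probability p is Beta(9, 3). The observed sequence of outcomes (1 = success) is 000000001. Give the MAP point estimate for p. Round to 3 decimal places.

p̂_MAP = 0.474

Prior: Beta(9, 3).
Data: 1 success in 9 trials (from the sequence). The binomial likelihood contributes p(1−p)^8, so the posterior is Beta(9+1, 3+8) = Beta(10, 11).
For Beta(a, b) with a, b > 1 the mode is (a−1)/(a+b−2) = 9/19 ≈ 0.474.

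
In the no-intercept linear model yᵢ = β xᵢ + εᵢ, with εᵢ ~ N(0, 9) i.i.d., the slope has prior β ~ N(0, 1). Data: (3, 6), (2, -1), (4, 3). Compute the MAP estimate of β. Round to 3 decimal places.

β̂_MAP = 0.737

log p(β | y) = −Σ(yᵢ − βxᵢ)²/(2·9) − β²/(2·1) + const.
Setting the derivative to zero: Σxᵢ(yᵢ − βxᵢ)/9 − β/1 = 0, so β = Σxᵢyᵢ / (Σxᵢ² + σ²/τ²).
Σxᵢyᵢ = 3·6 + 2·(-1) + 4·3 = 28; Σxᵢ² = 29; σ²/τ² = 9.
β̂_MAP = 28 / (29 + 9) = 28/38 ≈ 0.737.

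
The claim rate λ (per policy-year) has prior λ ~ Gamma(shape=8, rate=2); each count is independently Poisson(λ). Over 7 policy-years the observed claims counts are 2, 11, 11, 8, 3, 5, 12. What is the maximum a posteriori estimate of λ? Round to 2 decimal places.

Σxᵢ = 2+11+11+8+3+5+12 = 52, with n = 7.
Posterior ∝ λ^7e^(−2λ) · λ^52e^(−7λ) = λ^59e^(−9λ), i.e. Gamma(shape=60, rate=9).
The mode of a Gamma(a, b) with a ≥ 1 (shape–rate) is (a−1)/b = 59/9 ≈ 6.56.

λ̂_MAP = 6.56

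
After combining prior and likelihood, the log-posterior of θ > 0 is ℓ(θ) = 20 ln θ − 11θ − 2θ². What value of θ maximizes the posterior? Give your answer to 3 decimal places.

θ̂_MAP = 1.250

ℓ'(θ) = 20/θ − 11 − 4θ. Setting this to zero and multiplying by θ: 4θ² + 11θ − 20 = 0.
θ = (−11 + √(11² + 4·4·20)) / (2·4) = (−11 + √441) / 8 = (−11 + 21)/8 = 5/4.
ℓ''(θ) = −20/θ² − 4 < 0, confirming a maximum.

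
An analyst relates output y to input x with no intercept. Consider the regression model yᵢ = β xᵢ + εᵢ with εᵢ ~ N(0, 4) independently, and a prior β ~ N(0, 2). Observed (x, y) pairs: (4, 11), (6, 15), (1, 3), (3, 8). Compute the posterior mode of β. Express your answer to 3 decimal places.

β̂_MAP = 2.516

log p(β | y) = −Σ(yᵢ − βxᵢ)²/(2·4) − β²/(2·2) + const.
Setting the derivative to zero: Σxᵢ(yᵢ − βxᵢ)/4 − β/2 = 0, so β = Σxᵢyᵢ / (Σxᵢ² + σ²/τ²).
Σxᵢyᵢ = 4·11 + 6·15 + 1·3 + 3·8 = 161; Σxᵢ² = 62; σ²/τ² = 2.
β̂_MAP = 161 / (62 + 2) = 161/64 ≈ 2.516.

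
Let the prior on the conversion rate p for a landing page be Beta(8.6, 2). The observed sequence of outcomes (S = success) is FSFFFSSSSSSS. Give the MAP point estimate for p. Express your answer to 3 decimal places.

Prior: Beta(8.6, 2).
Data: 8 successes in 12 trials (from the sequence). The binomial likelihood contributes p^8(1−p)^4, so the posterior is Beta(8.6+8, 2+4) = Beta(16.6, 6).
For Beta(a, b) with a, b > 1 the mode is (a−1)/(a+b−2) = 15.6/20.6 ≈ 0.757.

p̂_MAP = 0.757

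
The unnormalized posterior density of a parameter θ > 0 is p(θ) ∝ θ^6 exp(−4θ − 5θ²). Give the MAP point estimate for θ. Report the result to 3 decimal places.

θ̂_MAP = 0.600

ℓ'(θ) = 6/θ − 4 − 10θ. Setting this to zero and multiplying by θ: 10θ² + 4θ − 6 = 0.
θ = (−4 + √(4² + 4·10·6)) / (2·10) = (−4 + √256) / 20 = (−4 + 16)/20 = 3/5.
ℓ''(θ) = −6/θ² − 10 < 0, confirming a maximum.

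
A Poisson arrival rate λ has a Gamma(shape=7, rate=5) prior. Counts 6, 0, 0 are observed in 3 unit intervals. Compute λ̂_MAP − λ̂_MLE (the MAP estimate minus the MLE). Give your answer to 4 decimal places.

Σxᵢ = 6. Posterior is Gamma(13, 8); MAP = (13−1)/8 = 12/8 ≈ 1.50000.
MLE = x̄ = 6/3 ≈ 2.00000.
Difference = 12/8 − 6/3 = -1/2 ≈ -0.5000.

MAP − MLE = -0.5000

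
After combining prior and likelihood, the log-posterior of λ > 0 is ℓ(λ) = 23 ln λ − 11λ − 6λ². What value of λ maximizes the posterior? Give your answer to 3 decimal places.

ℓ'(λ) = 23/λ − 11 − 12λ. Setting this to zero and multiplying by λ: 12λ² + 11λ − 23 = 0.
λ = (−11 + √(11² + 4·12·23)) / (2·12) = (−11 + √1225) / 24 = (−11 + 35)/24 = 1.
ℓ''(λ) = −23/λ² − 12 < 0, confirming a maximum.

λ̂_MAP = 1.000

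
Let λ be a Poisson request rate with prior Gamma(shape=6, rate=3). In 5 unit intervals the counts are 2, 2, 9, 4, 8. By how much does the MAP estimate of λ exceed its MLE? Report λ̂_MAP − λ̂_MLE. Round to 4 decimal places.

MAP − MLE = -1.2500

Σxᵢ = 25. Posterior is Gamma(31, 8); MAP = (31−1)/8 = 30/8 ≈ 3.75000.
MLE = x̄ = 25/5 ≈ 5.00000.
Difference = 30/8 − 25/5 = -5/4 ≈ -1.2500.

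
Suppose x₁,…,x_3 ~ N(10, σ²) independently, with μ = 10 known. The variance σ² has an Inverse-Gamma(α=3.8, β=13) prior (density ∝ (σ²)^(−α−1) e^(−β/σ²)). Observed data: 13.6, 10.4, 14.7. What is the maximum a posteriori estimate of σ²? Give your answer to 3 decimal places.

σ̂²_MAP = 4.858

Sum of squared deviations about the known mean: SS = (13.6−10)² + (10.4−10)² + (14.7−10)² = 35.21.
The Normal likelihood contributes (σ²)^(−n/2) exp(−SS/(2σ²)), so the posterior is Inverse-Gamma(α + n/2, β + SS/2) = Inverse-Gamma(5.3, 30.605).
The mode of Inverse-Gamma(a, b) is b/(a+1) = 30.605/6.3 ≈ 4.858.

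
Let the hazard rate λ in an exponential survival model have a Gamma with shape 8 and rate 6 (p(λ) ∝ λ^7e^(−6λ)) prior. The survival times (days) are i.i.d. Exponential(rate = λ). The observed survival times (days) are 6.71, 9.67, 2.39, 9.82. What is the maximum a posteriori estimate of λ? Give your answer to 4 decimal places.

λ̂_MAP = 0.3180

The Exponential(rate=λ) likelihood is ∝ λ^n e^(−λΣtᵢ). Here n = 4 and Σtᵢ = 6.71 + 9.67 + 2.39 + 9.82 = 28.59.
Posterior ∝ λ^7e^(−6λ) · λ^4e^(−28.59λ) = λ^11e^(−34.59λ), i.e. Gamma(12, 34.59).
Mode = (a−1)/b = 11/34.59 ≈ 0.3180.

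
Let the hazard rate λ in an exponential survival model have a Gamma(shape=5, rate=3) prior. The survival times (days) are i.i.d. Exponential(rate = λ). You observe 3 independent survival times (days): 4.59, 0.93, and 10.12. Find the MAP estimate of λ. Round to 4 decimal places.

λ̂_MAP = 0.3755

The Exponential(rate=λ) likelihood is ∝ λ^n e^(−λΣtᵢ). Here n = 3 and Σtᵢ = 4.59 + 0.93 + 10.12 = 15.64.
Posterior ∝ λ^4e^(−3λ) · λ^3e^(−15.64λ) = λ^7e^(−18.64λ), i.e. Gamma(8, 18.64).
Mode = (a−1)/b = 7/18.64 ≈ 0.3755.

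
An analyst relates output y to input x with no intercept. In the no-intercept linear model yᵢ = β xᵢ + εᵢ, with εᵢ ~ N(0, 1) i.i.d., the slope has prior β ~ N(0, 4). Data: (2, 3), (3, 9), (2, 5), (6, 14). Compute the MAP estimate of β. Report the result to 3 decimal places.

log p(β | y) = −Σ(yᵢ − βxᵢ)²/(2·1) − β²/(2·4) + const.
Setting the derivative to zero: Σxᵢ(yᵢ − βxᵢ)/1 − β/4 = 0, so β = Σxᵢyᵢ / (Σxᵢ² + σ²/τ²).
Σxᵢyᵢ = 2·3 + 3·9 + 2·5 + 6·14 = 127; Σxᵢ² = 53; σ²/τ² = 0.25.
β̂_MAP = 127 / (53 + 0.25) = 127/53.25 ≈ 2.385.

β̂_MAP = 2.385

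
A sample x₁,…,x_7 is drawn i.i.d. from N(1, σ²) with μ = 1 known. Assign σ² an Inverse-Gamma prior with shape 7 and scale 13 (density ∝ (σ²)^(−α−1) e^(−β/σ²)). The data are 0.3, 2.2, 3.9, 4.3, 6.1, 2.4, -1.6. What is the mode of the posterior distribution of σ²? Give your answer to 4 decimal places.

σ̂²_MAP = 3.5635

Sum of squared deviations about the known mean: SS = (0.3−1)² + (2.2−1)² + (3.9−1)² + (4.3−1)² + (6.1−1)² + (2.4−1)² + (-1.6−1)² = 55.96.
The Normal likelihood contributes (σ²)^(−n/2) exp(−SS/(2σ²)), so the posterior is Inverse-Gamma(α + n/2, β + SS/2) = Inverse-Gamma(10.5, 40.98).
The mode of Inverse-Gamma(a, b) is b/(a+1) = 40.98/11.5 ≈ 3.5635.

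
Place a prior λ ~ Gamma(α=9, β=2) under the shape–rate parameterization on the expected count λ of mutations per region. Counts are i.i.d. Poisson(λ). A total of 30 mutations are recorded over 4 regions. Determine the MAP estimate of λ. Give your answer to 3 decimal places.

λ̂_MAP = 6.333

Σxᵢ = 30, n = 4.
Posterior ∝ λ^8e^(−2λ) · λ^30e^(−4λ) = λ^38e^(−6λ), i.e. Gamma(shape=39, rate=6).
The mode of a Gamma(a, b) with a ≥ 1 (shape–rate) is (a−1)/b = 38/6 ≈ 6.333.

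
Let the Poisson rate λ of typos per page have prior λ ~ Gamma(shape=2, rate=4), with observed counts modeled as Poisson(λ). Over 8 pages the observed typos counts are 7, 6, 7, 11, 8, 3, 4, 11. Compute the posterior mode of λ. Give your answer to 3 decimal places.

Σxᵢ = 7+6+7+11+8+3+4+11 = 57, with n = 8.
Posterior ∝ λe^(−4λ) · λ^57e^(−8λ) = λ^58e^(−12λ), i.e. Gamma(shape=59, rate=12).
The mode of a Gamma(a, b) with a ≥ 1 (shape–rate) is (a−1)/b = 58/12 ≈ 4.833.

λ̂_MAP = 4.833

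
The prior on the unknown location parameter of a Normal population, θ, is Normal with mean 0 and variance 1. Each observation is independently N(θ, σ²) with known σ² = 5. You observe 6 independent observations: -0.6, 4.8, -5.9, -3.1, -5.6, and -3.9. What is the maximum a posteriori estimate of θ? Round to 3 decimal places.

n = 6; x̄ = ((-0.6) + 4.8 + (-5.9) + (-3.1) + (-5.6) + (-3.9))/6 = -14.3/6 = -143/60 ≈ -2.3833.
For a Normal prior and Normal likelihood with known variance, the posterior is Normal; its mode equals its mean, the precision-weighted average.
Prior precision 1/σ₀² = 1/1 = 1; data precision n/σ² = 6/5 = 1.2.
θ̂ = (1·0 + 1.2·(-143/60)) / (1 + 1.2) = (-2.86)/2.2 = -1.300.

θ̂_MAP = -1.300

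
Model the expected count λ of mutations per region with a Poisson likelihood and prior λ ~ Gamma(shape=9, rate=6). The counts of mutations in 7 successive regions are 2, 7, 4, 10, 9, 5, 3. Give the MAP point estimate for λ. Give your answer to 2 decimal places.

Σxᵢ = 2+7+4+10+9+5+3 = 40, with n = 7.
Posterior ∝ λ^8e^(−6λ) · λ^40e^(−7λ) = λ^48e^(−13λ), i.e. Gamma(shape=49, rate=13).
The mode of a Gamma(a, b) with a ≥ 1 (shape–rate) is (a−1)/b = 48/13 ≈ 3.69.

λ̂_MAP = 3.69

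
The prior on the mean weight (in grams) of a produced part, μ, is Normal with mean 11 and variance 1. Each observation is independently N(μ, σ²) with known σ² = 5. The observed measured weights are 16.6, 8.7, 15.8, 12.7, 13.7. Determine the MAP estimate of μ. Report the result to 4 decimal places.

μ̂_MAP = 12.2500

n = 5; x̄ = (16.6 + 8.7 + 15.8 + 12.7 + 13.7)/5 = 67.5/5 = 13.5.
For a Normal prior and Normal likelihood with known variance, the posterior is Normal; its mode equals its mean, the precision-weighted average.
Prior precision 1/σ₀² = 1/1 = 1; data precision n/σ² = 5/5 = 1.
μ̂ = (1·11 + 1·13.5) / (1 + 1) = 24.5/2 = 12.2500.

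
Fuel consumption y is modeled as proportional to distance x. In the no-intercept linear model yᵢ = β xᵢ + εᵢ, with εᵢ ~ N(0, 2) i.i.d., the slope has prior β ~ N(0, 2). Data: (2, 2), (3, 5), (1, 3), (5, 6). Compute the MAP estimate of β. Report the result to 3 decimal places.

β̂_MAP = 1.300

log p(β | y) = −Σ(yᵢ − βxᵢ)²/(2·2) − β²/(2·2) + const.
Setting the derivative to zero: Σxᵢ(yᵢ − βxᵢ)/2 − β/2 = 0, so β = Σxᵢyᵢ / (Σxᵢ² + σ²/τ²).
Σxᵢyᵢ = 2·2 + 3·5 + 1·3 + 5·6 = 52; Σxᵢ² = 39; σ²/τ² = 1.
β̂_MAP = 52 / (39 + 1) = 52/40 ≈ 1.300.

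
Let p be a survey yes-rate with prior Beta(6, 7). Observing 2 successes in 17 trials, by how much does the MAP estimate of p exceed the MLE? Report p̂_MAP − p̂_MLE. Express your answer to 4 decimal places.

MAP − MLE = 0.1324

Posterior is Beta(8, 22); MAP = (8−1)/(30−2) = 7/28 ≈ 0.25000.
MLE ignores the prior: p̂_MLE = k/n = 2/17 ≈ 0.11765.
Difference = 7/28 − 2/17 = 9/68 ≈ 0.1324.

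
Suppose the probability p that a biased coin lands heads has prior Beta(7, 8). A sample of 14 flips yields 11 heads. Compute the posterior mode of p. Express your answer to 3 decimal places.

Prior: Beta(7, 8).
Data: 11 successes in 14 trials. The binomial likelihood contributes p^11(1−p)^3, so the posterior is Beta(7+11, 8+3) = Beta(18, 11).
For Beta(a, b) with a, b > 1 the mode is (a−1)/(a+b−2) = 17/27 ≈ 0.630.

p̂_MAP = 0.630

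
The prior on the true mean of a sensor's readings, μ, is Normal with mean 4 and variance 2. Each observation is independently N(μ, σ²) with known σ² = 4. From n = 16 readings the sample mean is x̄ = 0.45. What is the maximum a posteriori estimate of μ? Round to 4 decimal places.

μ̂_MAP = 0.8444

n = 16, x̄ = 0.45.
For a Normal prior and Normal likelihood with known variance, the posterior is Normal; its mode equals its mean, the precision-weighted average.
Prior precision 1/σ₀² = 1/2 = 0.5; data precision n/σ² = 16/4 = 4.
μ̂ = (0.5·4 + 4·0.45) / (0.5 + 4) = 3.8/4.5 = 38/45 ≈ 0.8444.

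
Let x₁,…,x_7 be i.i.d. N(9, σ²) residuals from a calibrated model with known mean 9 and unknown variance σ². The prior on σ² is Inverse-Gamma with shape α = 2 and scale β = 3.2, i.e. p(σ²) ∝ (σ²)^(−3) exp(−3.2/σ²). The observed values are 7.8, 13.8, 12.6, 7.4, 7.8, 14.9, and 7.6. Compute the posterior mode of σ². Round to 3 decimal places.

σ̂²_MAP = 6.508

Sum of squared deviations about the known mean: SS = (7.8−9)² + (13.8−9)² + (12.6−9)² + (7.4−9)² + (7.8−9)² + (14.9−9)² + (7.6−9)² = 78.21.
The Normal likelihood contributes (σ²)^(−n/2) exp(−SS/(2σ²)), so the posterior is Inverse-Gamma(α + n/2, β + SS/2) = Inverse-Gamma(5.5, 42.305).
The mode of Inverse-Gamma(a, b) is b/(a+1) = 42.305/6.5 ≈ 6.508.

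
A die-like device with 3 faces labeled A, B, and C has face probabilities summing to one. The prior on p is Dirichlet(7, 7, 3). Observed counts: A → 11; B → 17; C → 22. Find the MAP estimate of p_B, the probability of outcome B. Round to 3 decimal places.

MAP estimate of p_B = 0.359

The posterior is Dirichlet(αᵢ + nᵢ) = Dirichlet(18, 24, 25).
For a Dirichlet(a₁,…,a_K) with all aᵢ > 1, the mode has j-th component (aⱼ − 1)/(Σaᵢ − K).
Here Σaᵢ = 67 and K = 3, so p_B = (24 − 1)/(67 − 3) = 23/64 ≈ 0.359.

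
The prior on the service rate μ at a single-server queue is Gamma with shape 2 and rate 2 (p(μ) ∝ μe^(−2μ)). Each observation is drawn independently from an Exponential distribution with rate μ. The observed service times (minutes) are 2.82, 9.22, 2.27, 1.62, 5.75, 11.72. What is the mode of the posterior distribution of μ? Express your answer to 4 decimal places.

The Exponential(rate=μ) likelihood is ∝ μ^n e^(−μΣtᵢ). Here n = 6 and Σtᵢ = 2.82 + 9.22 + 2.27 + 1.62 + 5.75 + 11.72 = 33.40.
Posterior ∝ μe^(−2μ) · μ^6e^(−33.40μ) = μ^7e^(−35.40μ), i.e. Gamma(8, 35.40).
Mode = (a−1)/b = 7/35.40 ≈ 0.1977.

μ̂_MAP = 0.1977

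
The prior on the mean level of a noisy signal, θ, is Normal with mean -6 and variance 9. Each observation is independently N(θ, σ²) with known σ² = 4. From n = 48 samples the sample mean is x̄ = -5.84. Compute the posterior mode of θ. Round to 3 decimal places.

n = 48, x̄ = -5.84.
For a Normal prior and Normal likelihood with known variance, the posterior is Normal; its mode equals its mean, the precision-weighted average.
Prior precision 1/σ₀² = 1/9; data precision n/σ² = 48/4 = 12.
θ̂ = ((1/9)·(-6) + 12·(-5.84)) / (1/9 + 12) = (-5306/75)/(109/9) = -15918/2725 ≈ -5.841.

θ̂_MAP = -5.841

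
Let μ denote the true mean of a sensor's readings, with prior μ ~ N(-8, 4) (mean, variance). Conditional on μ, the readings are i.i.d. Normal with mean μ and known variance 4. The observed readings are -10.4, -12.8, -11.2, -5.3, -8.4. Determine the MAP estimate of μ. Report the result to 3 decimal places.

n = 5; x̄ = ((-10.4) + (-12.8) + (-11.2) + (-5.3) + (-8.4))/5 = -48.1/5 = -9.62.
For a Normal prior and Normal likelihood with known variance, the posterior is Normal; its mode equals its mean, the precision-weighted average.
Prior precision 1/σ₀² = 1/4 = 0.25; data precision n/σ² = 5/4 = 1.25.
μ̂ = (0.25·(-8) + 1.25·(-9.62)) / (0.25 + 1.25) = (-14.025)/1.5 = -9.350.

μ̂_MAP = -9.350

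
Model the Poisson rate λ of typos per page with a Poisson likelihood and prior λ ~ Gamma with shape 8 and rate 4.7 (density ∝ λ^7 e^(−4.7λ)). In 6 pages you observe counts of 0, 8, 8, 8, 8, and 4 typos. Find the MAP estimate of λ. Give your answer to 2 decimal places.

λ̂_MAP = 4.02

Σxᵢ = 0+8+8+8+8+4 = 36, with n = 6.
Posterior ∝ λ^7e^(−4.7λ) · λ^36e^(−6λ) = λ^43e^(−10.7λ), i.e. Gamma(shape=44, rate=10.7).
The mode of a Gamma(a, b) with a ≥ 1 (shape–rate) is (a−1)/b = 43/10.7 ≈ 4.02.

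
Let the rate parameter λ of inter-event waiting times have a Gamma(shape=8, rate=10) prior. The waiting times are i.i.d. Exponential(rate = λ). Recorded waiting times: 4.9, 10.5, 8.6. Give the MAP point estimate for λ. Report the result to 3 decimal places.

The Exponential(rate=λ) likelihood is ∝ λ^n e^(−λΣtᵢ). Here n = 3 and Σtᵢ = 4.9 + 10.5 + 8.6 = 24.
Posterior ∝ λ^7e^(−10λ) · λ^3e^(−24λ) = λ^10e^(−34λ), i.e. Gamma(11, 34).
Mode = (a−1)/b = 10/34 ≈ 0.294.

λ̂_MAP = 0.294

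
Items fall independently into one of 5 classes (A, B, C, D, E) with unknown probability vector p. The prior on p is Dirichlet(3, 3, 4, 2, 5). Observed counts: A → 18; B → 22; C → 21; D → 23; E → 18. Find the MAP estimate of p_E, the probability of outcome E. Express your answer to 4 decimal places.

MAP estimate of p_E = 0.1930

The posterior is Dirichlet(αᵢ + nᵢ) = Dirichlet(21, 25, 25, 25, 23).
For a Dirichlet(a₁,…,a_K) with all aᵢ > 1, the mode has j-th component (aⱼ − 1)/(Σaᵢ − K).
Here Σaᵢ = 119 and K = 5, so p_E = (23 − 1)/(119 − 5) = 22/114 ≈ 0.1930.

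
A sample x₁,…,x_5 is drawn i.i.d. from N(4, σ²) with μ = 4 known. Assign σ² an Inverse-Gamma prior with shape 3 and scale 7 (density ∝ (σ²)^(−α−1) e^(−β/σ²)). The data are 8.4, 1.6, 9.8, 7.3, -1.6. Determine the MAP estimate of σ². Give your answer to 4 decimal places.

σ̂²_MAP = 8.8469

Sum of squared deviations about the known mean: SS = (8.4−4)² + (1.6−4)² + (9.8−4)² + (7.3−4)² + (-1.6−4)² = 101.01.
The Normal likelihood contributes (σ²)^(−n/2) exp(−SS/(2σ²)), so the posterior is Inverse-Gamma(α + n/2, β + SS/2) = Inverse-Gamma(5.5, 57.505).
The mode of Inverse-Gamma(a, b) is b/(a+1) = 57.505/6.5 ≈ 8.8469.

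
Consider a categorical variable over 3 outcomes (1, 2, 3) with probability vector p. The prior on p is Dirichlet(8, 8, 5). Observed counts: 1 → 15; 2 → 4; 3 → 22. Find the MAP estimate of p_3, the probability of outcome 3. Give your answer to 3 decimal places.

The posterior is Dirichlet(αᵢ + nᵢ) = Dirichlet(23, 12, 27).
For a Dirichlet(a₁,…,a_K) with all aᵢ > 1, the mode has j-th component (aⱼ − 1)/(Σaᵢ − K).
Here Σaᵢ = 62 and K = 3, so p_3 = (27 − 1)/(62 − 3) = 26/59 ≈ 0.441.

MAP estimate: 0.441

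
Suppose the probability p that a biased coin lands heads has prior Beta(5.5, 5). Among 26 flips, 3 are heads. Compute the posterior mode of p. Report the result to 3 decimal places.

p̂_MAP = 0.217

Prior: Beta(5.5, 5).
Data: 3 successes in 26 trials. The binomial likelihood contributes p^3(1−p)^23, so the posterior is Beta(5.5+3, 5+23) = Beta(8.5, 28).
For Beta(a, b) with a, b > 1 the mode is (a−1)/(a+b−2) = 7.5/34.5 ≈ 0.217.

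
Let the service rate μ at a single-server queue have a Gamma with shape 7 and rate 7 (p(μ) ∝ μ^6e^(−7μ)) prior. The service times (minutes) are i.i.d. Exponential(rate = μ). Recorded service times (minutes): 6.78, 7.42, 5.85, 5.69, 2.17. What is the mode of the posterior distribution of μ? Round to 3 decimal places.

μ̂_MAP = 0.315

The Exponential(rate=μ) likelihood is ∝ μ^n e^(−μΣtᵢ). Here n = 5 and Σtᵢ = 6.78 + 7.42 + 5.85 + 5.69 + 2.17 = 27.91.
Posterior ∝ μ^6e^(−7μ) · μ^5e^(−27.91μ) = μ^11e^(−34.91μ), i.e. Gamma(12, 34.91).
Mode = (a−1)/b = 11/34.91 ≈ 0.315.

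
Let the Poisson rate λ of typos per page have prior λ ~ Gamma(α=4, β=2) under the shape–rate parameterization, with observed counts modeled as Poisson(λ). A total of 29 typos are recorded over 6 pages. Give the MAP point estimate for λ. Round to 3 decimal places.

λ̂_MAP = 4.000

Σxᵢ = 29, n = 6.
Posterior ∝ λ^3e^(−2λ) · λ^29e^(−6λ) = λ^32e^(−8λ), i.e. Gamma(shape=33, rate=8).
The mode of a Gamma(a, b) with a ≥ 1 (shape–rate) is (a−1)/b = 32/8 ≈ 4.000.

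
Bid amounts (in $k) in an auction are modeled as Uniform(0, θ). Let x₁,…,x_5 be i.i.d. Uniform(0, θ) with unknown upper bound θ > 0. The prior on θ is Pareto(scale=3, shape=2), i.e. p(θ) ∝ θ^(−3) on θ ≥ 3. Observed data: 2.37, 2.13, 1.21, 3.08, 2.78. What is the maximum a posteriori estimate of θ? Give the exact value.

θ̂_MAP = 3.08

The Uniform(0, θ) likelihood is θ^(−n) for θ ≥ max(xᵢ), zero otherwise. Here max(xᵢ) = 3.08.
Posterior ∝ θ^(−3) · θ^(−5) = θ^(−8) on θ ≥ max(3, 3.08) = 3.08.
This density is strictly decreasing in θ, so the posterior mode lies at the lower boundary of the support.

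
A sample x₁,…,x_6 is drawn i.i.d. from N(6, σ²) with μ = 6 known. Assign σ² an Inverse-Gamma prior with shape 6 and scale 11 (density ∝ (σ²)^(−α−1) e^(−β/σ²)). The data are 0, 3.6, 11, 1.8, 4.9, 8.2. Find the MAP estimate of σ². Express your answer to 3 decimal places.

σ̂²_MAP = 5.623

Sum of squared deviations about the known mean: SS = (0−6)² + (3.6−6)² + (11−6)² + (1.8−6)² + (4.9−6)² + (8.2−6)² = 90.45.
The Normal likelihood contributes (σ²)^(−n/2) exp(−SS/(2σ²)), so the posterior is Inverse-Gamma(α + n/2, β + SS/2) = Inverse-Gamma(9, 56.225).
The mode of Inverse-Gamma(a, b) is b/(a+1) = 56.225/10 ≈ 5.623.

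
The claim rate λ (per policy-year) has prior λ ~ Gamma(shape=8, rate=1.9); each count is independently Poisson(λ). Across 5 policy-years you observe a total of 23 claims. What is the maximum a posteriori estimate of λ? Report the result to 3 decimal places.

Σxᵢ = 23, n = 5.
Posterior ∝ λ^7e^(−1.9λ) · λ^23e^(−5λ) = λ^30e^(−6.9λ), i.e. Gamma(shape=31, rate=6.9).
The mode of a Gamma(a, b) with a ≥ 1 (shape–rate) is (a−1)/b = 30/6.9 ≈ 4.348.

λ̂_MAP = 4.348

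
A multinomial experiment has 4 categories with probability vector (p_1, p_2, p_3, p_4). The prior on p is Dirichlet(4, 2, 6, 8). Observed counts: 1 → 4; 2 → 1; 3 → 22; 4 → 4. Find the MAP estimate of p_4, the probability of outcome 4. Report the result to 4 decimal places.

The posterior is Dirichlet(αᵢ + nᵢ) = Dirichlet(8, 3, 28, 12).
For a Dirichlet(a₁,…,a_K) with all aᵢ > 1, the mode has j-th component (aⱼ − 1)/(Σaᵢ − K).
Here Σaᵢ = 51 and K = 4, so p_4 = (12 − 1)/(51 − 4) = 11/47 ≈ 0.2340.

MAP estimate: 0.2340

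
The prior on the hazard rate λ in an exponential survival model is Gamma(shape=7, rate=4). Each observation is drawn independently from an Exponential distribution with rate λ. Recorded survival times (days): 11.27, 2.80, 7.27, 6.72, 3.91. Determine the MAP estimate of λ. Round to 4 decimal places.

λ̂_MAP = 0.3058

The Exponential(rate=λ) likelihood is ∝ λ^n e^(−λΣtᵢ). Here n = 5 and Σtᵢ = 11.27 + 2.80 + 7.27 + 6.72 + 3.91 = 31.97.
Posterior ∝ λ^6e^(−4λ) · λ^5e^(−31.97λ) = λ^11e^(−35.97λ), i.e. Gamma(12, 35.97).
Mode = (a−1)/b = 11/35.97 ≈ 0.3058.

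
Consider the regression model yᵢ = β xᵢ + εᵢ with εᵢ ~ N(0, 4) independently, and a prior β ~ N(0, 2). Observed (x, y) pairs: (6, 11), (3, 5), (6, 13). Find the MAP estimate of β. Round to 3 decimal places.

log p(β | y) = −Σ(yᵢ − βxᵢ)²/(2·4) − β²/(2·2) + const.
Setting the derivative to zero: Σxᵢ(yᵢ − βxᵢ)/4 − β/2 = 0, so β = Σxᵢyᵢ / (Σxᵢ² + σ²/τ²).
Σxᵢyᵢ = 6·11 + 3·5 + 6·13 = 159; Σxᵢ² = 81; σ²/τ² = 2.
β̂_MAP = 159 / (81 + 2) = 159/83 ≈ 1.916.

β̂_MAP = 1.916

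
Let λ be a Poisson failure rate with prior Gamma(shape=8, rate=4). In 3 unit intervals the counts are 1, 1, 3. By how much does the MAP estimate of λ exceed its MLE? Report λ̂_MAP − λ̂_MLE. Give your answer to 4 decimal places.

Σxᵢ = 5. Posterior is Gamma(13, 7); MAP = (13−1)/7 = 12/7 ≈ 1.71429.
MLE = x̄ = 5/3 ≈ 1.66667.
Difference = 12/7 − 5/3 = 1/21 ≈ 0.0476.

MAP − MLE = 0.0476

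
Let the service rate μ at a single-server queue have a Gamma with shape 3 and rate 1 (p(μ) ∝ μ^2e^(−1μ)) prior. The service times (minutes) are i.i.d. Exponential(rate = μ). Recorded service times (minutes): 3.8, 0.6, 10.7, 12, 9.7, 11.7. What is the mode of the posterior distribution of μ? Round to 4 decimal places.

μ̂_MAP = 0.1616

The Exponential(rate=μ) likelihood is ∝ μ^n e^(−μΣtᵢ). Here n = 6 and Σtᵢ = 3.8 + 0.6 + 10.7 + 12 + 9.7 + 11.7 = 48.5.
Posterior ∝ μ^2e^(−1μ) · μ^6e^(−48.5μ) = μ^8e^(−49.5μ), i.e. Gamma(9, 49.5).
Mode = (a−1)/b = 8/49.5 ≈ 0.1616.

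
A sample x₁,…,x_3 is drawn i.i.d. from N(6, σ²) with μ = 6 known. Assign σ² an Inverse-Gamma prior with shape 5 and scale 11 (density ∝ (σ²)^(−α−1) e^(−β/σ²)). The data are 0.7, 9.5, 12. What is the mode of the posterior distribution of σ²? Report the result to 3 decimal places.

Sum of squared deviations about the known mean: SS = (0.7−6)² + (9.5−6)² + (12−6)² = 76.34.
The Normal likelihood contributes (σ²)^(−n/2) exp(−SS/(2σ²)), so the posterior is Inverse-Gamma(α + n/2, β + SS/2) = Inverse-Gamma(6.5, 49.17).
The mode of Inverse-Gamma(a, b) is b/(a+1) = 49.17/7.5 ≈ 6.556.

σ̂²_MAP = 6.556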